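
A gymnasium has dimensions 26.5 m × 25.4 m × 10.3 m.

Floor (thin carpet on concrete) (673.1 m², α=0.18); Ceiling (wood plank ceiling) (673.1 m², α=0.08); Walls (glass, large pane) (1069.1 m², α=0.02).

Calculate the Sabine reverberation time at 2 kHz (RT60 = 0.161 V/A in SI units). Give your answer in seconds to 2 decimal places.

5.68 sec

Equivalent absorption area: A = 673.1*0.18 + 673.1*0.08 + 1069.1*0.02 = 196.388 m².
Room volume: 6932.93 m³.
T = 0.161 V/A = 0.161·6932.93/196.388 = 5.68 s.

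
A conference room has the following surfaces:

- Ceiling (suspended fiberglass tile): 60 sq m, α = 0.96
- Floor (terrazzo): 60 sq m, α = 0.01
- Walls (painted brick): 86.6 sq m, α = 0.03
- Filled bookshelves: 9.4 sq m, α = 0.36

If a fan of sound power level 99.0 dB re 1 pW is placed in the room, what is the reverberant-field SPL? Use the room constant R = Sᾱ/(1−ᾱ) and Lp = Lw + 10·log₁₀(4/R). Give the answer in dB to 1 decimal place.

85.4 dB

Σ(Sᵢαᵢ) = 60·0.96 + 60·0.01 + 86.6·0.03 + 9.4·0.36 = 64.182; total area S = 216.0 sq m.
ᾱ = 0.2971, so room constant R = A/(1−ᾱ) = 91.310 sq m.
Lp = 99.0 + 10·log₁₀(4/91.310) = 99.0 + (-13.58) = 85.4 dB.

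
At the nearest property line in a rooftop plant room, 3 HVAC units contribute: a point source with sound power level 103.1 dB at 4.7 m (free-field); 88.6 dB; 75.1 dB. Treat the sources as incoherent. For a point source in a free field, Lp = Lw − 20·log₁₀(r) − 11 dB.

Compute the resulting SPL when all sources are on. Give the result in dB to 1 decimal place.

89.2 dB

Source at 4.7 m: Lp = 103.1 − 20·log₁₀(4.7) − 11 = 78.7 dB.
Sum in the linear (power) domain: Σ 10^(Lᵢ/10) = 10^(78.7/10) + 10^(88.6/10) + 10^(75.1/10) = 8.309e+08.
Back to dB: 10·log₁₀ Σ = 89.2 dB.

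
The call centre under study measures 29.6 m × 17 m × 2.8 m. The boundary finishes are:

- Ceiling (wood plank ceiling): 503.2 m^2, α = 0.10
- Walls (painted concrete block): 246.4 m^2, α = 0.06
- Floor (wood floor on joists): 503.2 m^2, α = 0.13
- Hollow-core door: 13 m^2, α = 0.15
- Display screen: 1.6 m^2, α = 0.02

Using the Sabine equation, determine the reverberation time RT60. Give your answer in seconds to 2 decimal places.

1.71 s

A = Σ Sᵢαᵢ = 503.2·0.10 + 246.4·0.06 + 503.2·0.13 + 13·0.15 + 1.6·0.02 = 132.502 sabins.
V = 29.6·17·2.8 = 1408.96 m³.
T = 0.161 V/A = 0.161·1408.96/132.502 = 1.71 s.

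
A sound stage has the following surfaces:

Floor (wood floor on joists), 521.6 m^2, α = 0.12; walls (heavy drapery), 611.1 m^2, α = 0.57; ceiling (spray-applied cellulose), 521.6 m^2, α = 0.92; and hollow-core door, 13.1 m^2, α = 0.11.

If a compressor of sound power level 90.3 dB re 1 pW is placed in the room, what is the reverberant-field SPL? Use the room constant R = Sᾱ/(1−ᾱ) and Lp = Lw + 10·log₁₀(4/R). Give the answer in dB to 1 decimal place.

63.5 dB

Σ(Sᵢαᵢ) = 521.6·0.12 + 611.1·0.57 + 521.6·0.92 + 13.1·0.11 = 892.232; total area S = 1667.4 m^2.
ᾱ = 0.5351, so room constant R = A/(1−ᾱ) = 1919.191 m^2.
Lp = 90.3 + 10·log₁₀(4/1919.191) = 90.3 + (-26.81) = 63.5 dB.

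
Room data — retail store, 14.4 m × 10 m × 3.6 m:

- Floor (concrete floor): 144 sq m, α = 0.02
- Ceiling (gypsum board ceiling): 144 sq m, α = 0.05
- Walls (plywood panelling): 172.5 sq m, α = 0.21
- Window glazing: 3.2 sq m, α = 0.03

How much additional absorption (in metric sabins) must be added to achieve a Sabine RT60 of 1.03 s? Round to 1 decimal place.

Equivalent absorption area: A₁ = 144×0.02 + 144×0.05 + 172.5×0.21 + 3.2×0.03 = 46.401 sq m.
Target A₂ = 0.161·518.4/1.03 = 81.031 sabins (V = 518.4 m³).
ΔA = A₂ − A₁ = 81.031 − 46.401 = 34.6 sabins.

34.6 sabins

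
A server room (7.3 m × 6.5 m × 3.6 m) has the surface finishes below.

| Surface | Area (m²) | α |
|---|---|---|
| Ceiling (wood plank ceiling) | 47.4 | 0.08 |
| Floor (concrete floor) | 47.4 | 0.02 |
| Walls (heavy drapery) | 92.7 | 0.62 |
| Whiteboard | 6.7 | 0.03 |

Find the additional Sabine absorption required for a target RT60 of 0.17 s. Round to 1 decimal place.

99.4 sabins

A₁ = Σ Sᵢαᵢ = 47.4×0.08 + 47.4×0.02 + 92.7×0.62 + 6.7×0.03 = 62.415 sabins.
Target A₂ = 0.161·170.82/0.17 = 161.777 sabins (V = 170.82 m³).
Shortfall: 161.777 − 62.415 = 99.4 sabins.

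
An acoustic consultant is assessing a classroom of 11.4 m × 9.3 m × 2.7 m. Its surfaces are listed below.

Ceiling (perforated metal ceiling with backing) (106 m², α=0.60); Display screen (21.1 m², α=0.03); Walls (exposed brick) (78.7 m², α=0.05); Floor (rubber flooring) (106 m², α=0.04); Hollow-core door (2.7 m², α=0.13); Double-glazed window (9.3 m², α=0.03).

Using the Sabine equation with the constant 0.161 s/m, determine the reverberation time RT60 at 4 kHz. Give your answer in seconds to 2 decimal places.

0.63 s

A = Σ Sᵢαᵢ = 106×0.60 + 21.1×0.03 + 78.7×0.05 + 106×0.04 + 2.7×0.13 + 9.3×0.03 = 73.038 sabins.
Volume V = 11.4 × 9.3 × 2.7 = 286.254 m³.
Sabine: RT60 = 0.161 × 286.254 / 73.038 = 0.63 s.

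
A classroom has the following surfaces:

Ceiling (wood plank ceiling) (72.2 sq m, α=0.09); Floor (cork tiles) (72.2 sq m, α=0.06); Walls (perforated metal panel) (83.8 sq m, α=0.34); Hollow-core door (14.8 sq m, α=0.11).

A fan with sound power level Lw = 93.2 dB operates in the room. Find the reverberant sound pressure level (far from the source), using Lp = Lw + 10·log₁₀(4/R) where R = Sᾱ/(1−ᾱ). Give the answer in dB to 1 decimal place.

A = 40.950 sabins; S = 243.0 sq m.
ᾱ = 40.950/243.0 = 0.1685; R = Sᾱ/(1−ᾱ) = 40.950/(1−0.1685) = 49.248 sq m.
Lp = 93.2 + 10·log₁₀(4/49.248) = 93.2 + (-10.90) = 82.3 dB.

82.3 dB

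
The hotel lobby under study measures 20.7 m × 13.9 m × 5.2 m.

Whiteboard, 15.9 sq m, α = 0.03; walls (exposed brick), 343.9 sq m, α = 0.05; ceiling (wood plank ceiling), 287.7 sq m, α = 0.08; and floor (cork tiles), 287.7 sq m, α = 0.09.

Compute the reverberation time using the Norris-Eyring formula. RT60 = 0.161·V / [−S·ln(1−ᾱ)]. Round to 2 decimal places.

3.49 seconds

Total surface area S = 15.9 + 343.9 + 287.7 + 287.7 = 935.2 sq m.
Σ(Sᵢαᵢ) = 15.9×0.03 + 343.9×0.05 + 287.7×0.08 + 287.7×0.09 = 66.581.
Mean coefficient ᾱ = A/S = 0.0712.
Eyring denominator: −S ln(1−ᾱ) = 69.076.
V = 20.7 × 13.9 × 5.2 = 1496.196 m³.
T = 0.161·V/[−S·ln(1−ᾱ)] = 0.161·1496.196/69.076 = 3.49 s.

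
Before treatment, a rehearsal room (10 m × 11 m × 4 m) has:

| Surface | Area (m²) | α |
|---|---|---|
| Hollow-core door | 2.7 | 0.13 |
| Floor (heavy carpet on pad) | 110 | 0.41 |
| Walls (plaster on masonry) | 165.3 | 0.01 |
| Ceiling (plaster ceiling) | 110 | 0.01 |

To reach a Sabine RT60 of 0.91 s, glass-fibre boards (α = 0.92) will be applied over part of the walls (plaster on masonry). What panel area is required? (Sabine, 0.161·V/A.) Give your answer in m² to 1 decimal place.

32.6

Equivalent absorption area: A₁ = 2.7*0.13 + 110*0.41 + 165.3*0.01 + 110*0.01 = 48.204 m².
Required A₂ = 0.161·440/0.91 = 77.846 sabins.
Absorption to add: 77.846 − 48.204 = 29.642 sabins.
Each m² of panel replacing the walls (plaster on masonry) adds (0.92 − 0.01) = 0.91 sabins.
Area = ΔA/Δα = 29.642/0.91 = 32.6 m².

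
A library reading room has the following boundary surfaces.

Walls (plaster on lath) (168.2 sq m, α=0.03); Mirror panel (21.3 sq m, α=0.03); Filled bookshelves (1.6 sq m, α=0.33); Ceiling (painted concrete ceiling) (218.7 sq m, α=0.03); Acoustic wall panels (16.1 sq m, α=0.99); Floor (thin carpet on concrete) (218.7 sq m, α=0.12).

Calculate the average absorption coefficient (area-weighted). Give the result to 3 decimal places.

0.085

S = Σ Sᵢ = 168.2 + 21.3 + 1.6 + 218.7 + 16.1 + 218.7 = 644.6 sq m.
Weighted sum Σ Sα = 54.957.
ᾱ = A/S = 0.085.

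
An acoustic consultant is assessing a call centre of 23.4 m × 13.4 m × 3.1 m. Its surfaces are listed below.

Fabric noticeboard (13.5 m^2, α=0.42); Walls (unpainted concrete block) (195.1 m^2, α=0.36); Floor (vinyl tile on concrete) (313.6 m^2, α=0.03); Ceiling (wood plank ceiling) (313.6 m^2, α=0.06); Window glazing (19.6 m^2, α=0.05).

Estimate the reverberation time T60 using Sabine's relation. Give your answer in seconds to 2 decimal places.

Summing Sᵢαᵢ: 5.670 + 70.236 + 9.408 + 18.816 + 0.980 → A = 105.110 sabins.
Room volume: 972.036 m³.
T = 0.161 V/A = 0.161·972.036/105.110 = 1.49 s.

1.49 s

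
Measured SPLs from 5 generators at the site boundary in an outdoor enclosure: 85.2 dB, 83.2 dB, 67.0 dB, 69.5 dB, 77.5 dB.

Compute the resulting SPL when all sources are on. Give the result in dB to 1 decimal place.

Converting to relative power and adding: 10^(85.2/10) + 10^(83.2/10) + 10^(67.0/10) + 10^(69.5/10) + 10^(77.5/10) = 6.102e+08.
Combined level = 10 log₁₀(6.102e+08) = 87.9 dB.

87.9 dB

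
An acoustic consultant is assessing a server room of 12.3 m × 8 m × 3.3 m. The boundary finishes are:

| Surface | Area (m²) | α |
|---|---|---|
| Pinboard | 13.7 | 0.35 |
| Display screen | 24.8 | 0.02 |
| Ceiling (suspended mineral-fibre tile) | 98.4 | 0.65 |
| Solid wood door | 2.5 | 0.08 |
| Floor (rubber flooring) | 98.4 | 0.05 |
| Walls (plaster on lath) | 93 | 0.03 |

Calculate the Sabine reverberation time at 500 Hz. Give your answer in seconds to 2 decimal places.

Summing Sᵢαᵢ: 4.795 + 0.496 + 63.960 + 0.200 + 4.920 + 2.790 → A = 77.161 sabins.
Volume V = 12.3 × 8 × 3.3 = 324.72 m³.
Sabine: RT60 = 0.161 × 324.72 / 77.161 = 0.68 s.

0.68 sec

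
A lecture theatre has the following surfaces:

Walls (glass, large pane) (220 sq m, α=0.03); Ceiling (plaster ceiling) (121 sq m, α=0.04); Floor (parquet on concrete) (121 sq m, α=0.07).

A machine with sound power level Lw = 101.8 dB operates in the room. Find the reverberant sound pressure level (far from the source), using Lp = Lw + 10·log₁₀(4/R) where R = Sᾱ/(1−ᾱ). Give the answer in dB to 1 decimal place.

Σ(Sᵢαᵢ) = 220·0.03 + 121·0.04 + 121·0.07 = 19.910; total area S = 462.0 sq m.
ᾱ = 19.910/462.0 = 0.0431; R = Sᾱ/(1−ᾱ) = 19.910/(1−0.0431) = 20.807 sq m.
Lp = 101.8 + 10·log₁₀(4/20.807) = 101.8 + (-7.16) = 94.6 dB.

94.6 dB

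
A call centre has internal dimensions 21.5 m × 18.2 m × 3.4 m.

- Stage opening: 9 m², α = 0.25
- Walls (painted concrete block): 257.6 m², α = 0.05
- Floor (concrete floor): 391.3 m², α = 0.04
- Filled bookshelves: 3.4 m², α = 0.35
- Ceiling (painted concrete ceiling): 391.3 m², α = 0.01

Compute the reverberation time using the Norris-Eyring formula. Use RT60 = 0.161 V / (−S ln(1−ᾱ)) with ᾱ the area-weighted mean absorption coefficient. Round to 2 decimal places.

Total surface area S = 9 + 257.6 + 391.3 + 3.4 + 391.3 = 1052.6 m².
Absorption A = 9×0.25 + 257.6×0.05 + 391.3×0.04 + 3.4×0.35 + 391.3×0.01 = 35.885 sabins.
Mean coefficient ᾱ = A/S = 0.0341.
−S·ln(1−ᾱ) = −1052.6 × ln(1 − 0.0341) = 36.520.
V = 21.5 × 18.2 × 3.4 = 1330.42 m³.
T = 0.161·V/[−S·ln(1−ᾱ)] = 0.161·1330.42/36.520 = 5.87 s.

5.87 s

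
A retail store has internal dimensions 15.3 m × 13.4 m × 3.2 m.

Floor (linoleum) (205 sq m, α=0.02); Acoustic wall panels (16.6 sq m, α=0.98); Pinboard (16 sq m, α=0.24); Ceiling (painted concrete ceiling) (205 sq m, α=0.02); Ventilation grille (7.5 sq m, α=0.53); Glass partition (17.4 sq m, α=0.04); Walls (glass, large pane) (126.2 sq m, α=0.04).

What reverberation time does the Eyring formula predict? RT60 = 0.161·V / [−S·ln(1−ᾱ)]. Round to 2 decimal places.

Total surface area S = 205 + 16.6 + 16 + 205 + 7.5 + 17.4 + 126.2 = 593.7 sq m.
Σ(Sᵢαᵢ) = 205×0.02 + 16.6×0.98 + 16×0.24 + 205×0.02 + 7.5×0.53 + 17.4×0.04 + 126.2×0.04 = 38.027.
Mean coefficient ᾱ = A/S = 0.0641.
Eyring denominator: −S ln(1−ᾱ) = 39.331.
V = 15.3 × 13.4 × 3.2 = 656.064 m³.
RT60 = 0.161 × 656.064 / 39.331 = 2.69 s.

2.69 seconds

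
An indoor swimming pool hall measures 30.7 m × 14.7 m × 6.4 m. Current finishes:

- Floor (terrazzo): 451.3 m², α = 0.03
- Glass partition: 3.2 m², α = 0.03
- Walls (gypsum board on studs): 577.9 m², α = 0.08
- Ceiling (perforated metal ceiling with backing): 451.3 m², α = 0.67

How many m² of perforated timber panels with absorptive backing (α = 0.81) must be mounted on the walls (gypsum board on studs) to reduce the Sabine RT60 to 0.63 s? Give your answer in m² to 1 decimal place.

Summing Sᵢαᵢ: 13.539 + 0.096 + 46.232 + 302.371 → A₁ = 362.238 sabins.
Required A₂ = 0.161·2888.256/0.63 = 738.110 sabins.
Absorption to add: 738.110 − 362.238 = 375.872 sabins.
Each m² of panel replacing the walls (gypsum board on studs) adds (0.81 − 0.08) = 0.73 sabins.
Area = ΔA/Δα = 375.872/0.73 = 514.9 m².

514.9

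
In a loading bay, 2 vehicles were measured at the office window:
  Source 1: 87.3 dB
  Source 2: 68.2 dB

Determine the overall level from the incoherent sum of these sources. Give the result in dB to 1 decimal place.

Σ 10^(Lᵢ/10) = 5.436e+08.
Combined level = 10 log₁₀(5.436e+08) = 87.4 dB.

87.4 dB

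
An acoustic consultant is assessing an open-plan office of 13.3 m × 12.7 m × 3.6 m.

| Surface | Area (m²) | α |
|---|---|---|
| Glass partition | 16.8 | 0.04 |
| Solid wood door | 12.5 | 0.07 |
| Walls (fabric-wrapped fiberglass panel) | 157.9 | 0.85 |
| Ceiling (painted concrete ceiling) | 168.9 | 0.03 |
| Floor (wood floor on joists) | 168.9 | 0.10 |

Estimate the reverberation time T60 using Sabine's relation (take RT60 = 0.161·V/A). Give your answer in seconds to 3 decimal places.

0.621 s

Summing Sᵢαᵢ: 0.672 + 0.875 + 134.215 + 5.067 + 16.890 → A = 157.719 sabins.
Volume V = 13.3 × 12.7 × 3.6 = 608.076 m³.
RT60 = 0.161 · V / A = 0.161 × 608.076 / 157.719 = 0.621 s.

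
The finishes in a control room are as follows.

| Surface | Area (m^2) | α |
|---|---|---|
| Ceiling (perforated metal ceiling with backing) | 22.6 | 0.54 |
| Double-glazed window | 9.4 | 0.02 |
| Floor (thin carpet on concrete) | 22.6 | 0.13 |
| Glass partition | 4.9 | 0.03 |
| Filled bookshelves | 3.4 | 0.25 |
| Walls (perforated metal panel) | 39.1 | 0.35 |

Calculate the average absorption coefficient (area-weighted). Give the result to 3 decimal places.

S = Σ Sᵢ = 22.6 + 9.4 + 22.6 + 4.9 + 3.4 + 39.1 = 102.0 m^2.
Weighted sum Σ Sα = 30.012.
ᾱ = 30.012 / 102.0 = 0.294.

0.294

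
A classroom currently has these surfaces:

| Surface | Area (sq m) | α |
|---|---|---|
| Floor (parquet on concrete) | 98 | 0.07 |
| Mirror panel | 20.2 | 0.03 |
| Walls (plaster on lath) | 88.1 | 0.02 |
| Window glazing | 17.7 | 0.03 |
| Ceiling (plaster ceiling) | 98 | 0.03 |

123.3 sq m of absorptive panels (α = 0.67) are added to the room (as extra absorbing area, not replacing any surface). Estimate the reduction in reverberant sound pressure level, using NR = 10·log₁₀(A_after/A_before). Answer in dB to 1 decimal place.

Total absorption A_before = 98×0.07 + 20.2×0.03 + 88.1×0.02 + 17.7×0.03 + 98×0.03
  = 6.860 + 0.606 + 1.762 + 0.531 + 2.940 = 12.699 sq m sabins.
Added absorption = 123.3 × 0.67 = 82.611 sabins.
A_after = 12.699 + 82.611 = 95.310 sabins.
Reduction = 10 log₁₀(A_after/A_before) = 10 log₁₀(7.5053) = 8.8 dB.

8.8 dB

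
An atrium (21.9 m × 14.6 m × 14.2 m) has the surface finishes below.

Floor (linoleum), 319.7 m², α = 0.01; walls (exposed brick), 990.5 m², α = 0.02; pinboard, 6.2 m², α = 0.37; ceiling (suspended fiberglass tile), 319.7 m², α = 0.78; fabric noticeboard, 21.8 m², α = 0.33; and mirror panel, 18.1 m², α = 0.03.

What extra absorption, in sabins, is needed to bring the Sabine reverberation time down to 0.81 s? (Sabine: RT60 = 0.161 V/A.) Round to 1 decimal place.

620.1 sabins

A₁ = Σ Sᵢαᵢ = 319.7·0.01 + 990.5·0.02 + 6.2·0.37 + 319.7·0.78 + 21.8·0.33 + 18.1·0.03 = 282.404 sabins.
Target A₂ = 0.161·4540.308/0.81 = 902.456 sabins (V = 4540.308 m³).
Additional absorption ΔA = 902.456 − 282.404 = 620.1 sabins.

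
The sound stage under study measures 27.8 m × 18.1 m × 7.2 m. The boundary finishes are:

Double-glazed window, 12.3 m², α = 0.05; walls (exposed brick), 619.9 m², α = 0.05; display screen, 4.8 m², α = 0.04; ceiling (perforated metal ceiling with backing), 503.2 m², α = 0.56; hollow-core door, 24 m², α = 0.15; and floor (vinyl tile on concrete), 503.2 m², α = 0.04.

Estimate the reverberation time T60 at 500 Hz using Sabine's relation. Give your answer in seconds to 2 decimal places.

Total absorption A = 12.3×0.05 + 619.9×0.05 + 4.8×0.04 + 503.2×0.56 + 24×0.15 + 503.2×0.04
  = 0.615 + 30.995 + 0.192 + 281.792 + 3.600 + 20.128 = 337.322 m² sabins.
Volume V = 27.8 × 18.1 × 7.2 = 3622.896 m³.
RT60 = 0.161 · V / A = 0.161 × 3622.896 / 337.322 = 1.73 s.

1.73 s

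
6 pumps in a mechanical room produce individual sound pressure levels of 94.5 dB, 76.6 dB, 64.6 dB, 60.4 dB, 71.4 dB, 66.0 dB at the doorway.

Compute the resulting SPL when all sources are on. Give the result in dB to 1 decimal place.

Σ 10^(Lᵢ/10) = 2.886e+09.
Combined level = 10 log₁₀(2.886e+09) = 94.6 dB.

94.6 dB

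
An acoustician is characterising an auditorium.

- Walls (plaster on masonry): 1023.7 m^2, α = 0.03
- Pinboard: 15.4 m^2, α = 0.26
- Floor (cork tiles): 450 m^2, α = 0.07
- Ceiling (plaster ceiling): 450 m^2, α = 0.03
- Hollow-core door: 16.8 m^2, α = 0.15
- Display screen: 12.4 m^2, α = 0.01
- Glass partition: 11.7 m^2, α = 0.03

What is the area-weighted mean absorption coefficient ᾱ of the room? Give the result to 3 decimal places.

S = Σ Sᵢ = 1023.7 + 15.4 + 450 + 450 + 16.8 + 12.4 + 11.7 = 1980.0 m^2.
Weighted sum Σ Sα = 82.710.
ᾱ = A/S = 0.042.

0.042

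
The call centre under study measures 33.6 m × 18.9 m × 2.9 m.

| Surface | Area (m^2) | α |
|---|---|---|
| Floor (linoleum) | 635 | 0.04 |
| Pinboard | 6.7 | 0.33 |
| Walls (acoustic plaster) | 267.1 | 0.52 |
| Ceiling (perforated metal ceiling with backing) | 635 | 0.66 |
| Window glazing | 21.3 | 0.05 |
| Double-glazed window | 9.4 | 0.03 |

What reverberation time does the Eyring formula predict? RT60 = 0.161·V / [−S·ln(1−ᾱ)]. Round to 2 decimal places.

0.40 sec

S = Σ Sᵢ = 1574.5 m^2.
Σ(Sᵢαᵢ) = 635·0.04 + 6.7·0.33 + 267.1·0.52 + 635·0.66 + 21.3·0.05 + 9.4·0.03 = 586.950.
ᾱ = 586.950 / 1574.5 = 0.3728.
Eyring denominator: −S ln(1−ᾱ) = 734.488.
V = 33.6 × 18.9 × 2.9 = 1841.616 m³.
RT60 = 0.161 × 1841.616 / 734.488 = 0.40 s.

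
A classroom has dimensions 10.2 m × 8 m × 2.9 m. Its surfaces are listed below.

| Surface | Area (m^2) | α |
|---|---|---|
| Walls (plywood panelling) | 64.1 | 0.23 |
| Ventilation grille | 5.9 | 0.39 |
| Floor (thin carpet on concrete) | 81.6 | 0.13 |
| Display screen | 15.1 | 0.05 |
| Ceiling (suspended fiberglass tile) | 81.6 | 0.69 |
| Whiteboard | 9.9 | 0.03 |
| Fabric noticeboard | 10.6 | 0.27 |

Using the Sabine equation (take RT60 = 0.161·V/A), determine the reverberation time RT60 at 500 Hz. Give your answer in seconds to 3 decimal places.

0.434 s

Equivalent absorption area: A = 64.1×0.23 + 5.9×0.39 + 81.6×0.13 + 15.1×0.05 + 81.6×0.69 + 9.9×0.03 + 10.6×0.27 = 87.870 m^2.
Volume V = 10.2 × 8 × 2.9 = 236.64 m³.
T = 0.161 V/A = 0.161·236.64/87.870 = 0.434 s.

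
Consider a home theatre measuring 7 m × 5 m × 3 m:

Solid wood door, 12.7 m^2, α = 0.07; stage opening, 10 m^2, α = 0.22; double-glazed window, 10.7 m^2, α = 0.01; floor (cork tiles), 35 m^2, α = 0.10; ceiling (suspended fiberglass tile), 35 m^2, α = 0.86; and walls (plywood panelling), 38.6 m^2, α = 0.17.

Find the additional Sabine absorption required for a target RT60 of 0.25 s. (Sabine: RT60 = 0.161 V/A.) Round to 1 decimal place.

24.3 sabins

Summing Sᵢαᵢ: 0.889 + 2.200 + 0.107 + 3.500 + 30.100 + 6.562 → A₁ = 43.358 sabins.
V = 105 m³. Required absorption A₂ = 0.161 × 105 / 0.25 = 67.620 sabins.
Additional absorption ΔA = 67.620 − 43.358 = 24.3 sabins.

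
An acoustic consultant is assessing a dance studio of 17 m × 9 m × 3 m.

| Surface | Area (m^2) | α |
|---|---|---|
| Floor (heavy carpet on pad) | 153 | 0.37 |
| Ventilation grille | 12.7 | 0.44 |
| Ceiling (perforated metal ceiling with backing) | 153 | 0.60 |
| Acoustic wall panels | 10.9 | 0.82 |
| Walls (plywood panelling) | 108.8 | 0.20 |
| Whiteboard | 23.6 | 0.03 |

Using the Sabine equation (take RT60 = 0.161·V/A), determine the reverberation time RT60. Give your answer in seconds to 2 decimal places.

0.40 s

Summing Sᵢαᵢ: 56.610 + 5.588 + 91.800 + 8.938 + 21.760 + 0.708 → A = 185.404 sabins.
Room volume: 459 m³.
Sabine: RT60 = 0.161 × 459 / 185.404 = 0.40 s.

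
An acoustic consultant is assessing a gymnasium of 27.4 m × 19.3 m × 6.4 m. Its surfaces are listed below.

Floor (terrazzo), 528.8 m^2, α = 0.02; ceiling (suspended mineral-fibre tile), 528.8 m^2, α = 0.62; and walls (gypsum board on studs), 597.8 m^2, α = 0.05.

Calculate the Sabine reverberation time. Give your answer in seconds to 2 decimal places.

Summing Sᵢαᵢ: 10.576 + 327.856 + 29.890 → A = 368.322 sabins.
Volume V = 27.4 × 19.3 × 6.4 = 3384.448 m³.
Sabine: RT60 = 0.161 × 3384.448 / 368.322 = 1.48 s.

1.48 s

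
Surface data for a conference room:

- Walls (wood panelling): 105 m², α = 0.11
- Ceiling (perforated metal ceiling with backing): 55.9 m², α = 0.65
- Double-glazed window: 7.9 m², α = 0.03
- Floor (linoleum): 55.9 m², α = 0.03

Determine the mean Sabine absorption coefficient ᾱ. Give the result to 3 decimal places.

0.222

Total surface area S = 224.7 m².
Weighted sum Σ Sα = 49.799.
ᾱ = 49.799 / 224.7 = 0.222.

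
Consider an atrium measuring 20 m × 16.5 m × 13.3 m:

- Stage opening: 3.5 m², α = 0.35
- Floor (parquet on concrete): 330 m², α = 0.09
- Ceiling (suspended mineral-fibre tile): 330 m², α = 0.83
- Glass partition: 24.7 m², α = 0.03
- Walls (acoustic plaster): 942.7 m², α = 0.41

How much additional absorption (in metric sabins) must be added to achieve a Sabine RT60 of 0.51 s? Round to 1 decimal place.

693.5 sabins

Summing Sᵢαᵢ: 1.225 + 29.700 + 273.900 + 0.741 + 386.507 → A₁ = 692.073 sabins.
V = 4389 m³. Required absorption A₂ = 0.161 × 4389 / 0.51 = 1385.547 sabins.
Shortfall: 1385.547 − 692.073 = 693.5 sabins.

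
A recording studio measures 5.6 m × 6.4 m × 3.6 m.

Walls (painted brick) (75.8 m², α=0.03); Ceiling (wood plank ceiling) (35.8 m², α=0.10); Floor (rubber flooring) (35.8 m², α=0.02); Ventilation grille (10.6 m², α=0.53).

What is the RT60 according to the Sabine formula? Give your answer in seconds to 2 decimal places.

1.70 s

Equivalent absorption area: A = 75.8·0.03 + 35.8·0.10 + 35.8·0.02 + 10.6·0.53 = 12.188 m².
V = 5.6·6.4·3.6 = 129.024 m³.
RT60 = 0.161 · V / A = 0.161 × 129.024 / 12.188 = 1.70 s.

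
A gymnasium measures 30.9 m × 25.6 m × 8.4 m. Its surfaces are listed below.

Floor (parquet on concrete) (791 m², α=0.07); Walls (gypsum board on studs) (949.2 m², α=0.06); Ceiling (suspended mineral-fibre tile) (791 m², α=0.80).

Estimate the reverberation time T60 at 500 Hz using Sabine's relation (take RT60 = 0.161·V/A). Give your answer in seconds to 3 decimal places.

1.436 seconds

A = Σ Sᵢαᵢ = 791×0.07 + 949.2×0.06 + 791×0.80 = 745.122 sabins.
Volume V = 30.9 × 25.6 × 8.4 = 6644.736 m³.
T = 0.161 V/A = 0.161·6644.736/745.122 = 1.436 s.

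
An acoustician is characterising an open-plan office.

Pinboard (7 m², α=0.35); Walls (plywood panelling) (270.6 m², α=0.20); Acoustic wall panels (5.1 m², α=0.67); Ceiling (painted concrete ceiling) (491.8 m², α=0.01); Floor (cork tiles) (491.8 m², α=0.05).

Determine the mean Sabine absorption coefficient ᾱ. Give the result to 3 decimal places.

Total surface area S = 1266.3 m².
A = 7*0.35 + 270.6*0.20 + 5.1*0.67 + 491.8*0.01 + 491.8*0.05 = 89.495 sabins.
ᾱ = 89.495 / 1266.3 = 0.071.

0.071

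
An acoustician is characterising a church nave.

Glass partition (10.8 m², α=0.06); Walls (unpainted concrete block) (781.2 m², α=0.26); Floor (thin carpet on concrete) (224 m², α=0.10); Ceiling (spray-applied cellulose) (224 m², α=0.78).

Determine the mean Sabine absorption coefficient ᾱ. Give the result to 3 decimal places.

S = Σ Sᵢ = 10.8 + 781.2 + 224 + 224 = 1240.0 m².
A = 10.8·0.06 + 781.2·0.26 + 224·0.10 + 224·0.78 = 400.880 sabins.
ᾱ = A/S = 0.323.

0.323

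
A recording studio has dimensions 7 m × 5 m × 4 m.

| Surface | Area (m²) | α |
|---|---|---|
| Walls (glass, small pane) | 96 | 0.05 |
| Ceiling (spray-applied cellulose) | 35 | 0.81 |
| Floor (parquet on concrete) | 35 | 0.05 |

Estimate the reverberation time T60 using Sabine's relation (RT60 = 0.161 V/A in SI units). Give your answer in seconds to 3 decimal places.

0.646 seconds

Summing Sᵢαᵢ: 4.800 + 28.350 + 1.750 → A = 34.900 sabins.
Room volume: 140 m³.
T = 0.161 V/A = 0.161·140/34.900 = 0.646 s.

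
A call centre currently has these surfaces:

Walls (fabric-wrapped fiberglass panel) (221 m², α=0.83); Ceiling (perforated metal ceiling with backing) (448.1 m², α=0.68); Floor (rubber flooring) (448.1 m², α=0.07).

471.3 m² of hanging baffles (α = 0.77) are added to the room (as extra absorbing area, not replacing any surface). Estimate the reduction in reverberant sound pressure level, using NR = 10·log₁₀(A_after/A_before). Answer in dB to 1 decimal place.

A_before = Σ Sᵢαᵢ = 221*0.83 + 448.1*0.68 + 448.1*0.07 = 519.505 sabins.
Added absorption = 471.3 × 0.77 = 362.901 sabins.
A_after = 519.505 + 362.901 = 882.406 sabins.
NR = 10·log₁₀(882.406/519.505) = 2.3 dB.

2.3 dB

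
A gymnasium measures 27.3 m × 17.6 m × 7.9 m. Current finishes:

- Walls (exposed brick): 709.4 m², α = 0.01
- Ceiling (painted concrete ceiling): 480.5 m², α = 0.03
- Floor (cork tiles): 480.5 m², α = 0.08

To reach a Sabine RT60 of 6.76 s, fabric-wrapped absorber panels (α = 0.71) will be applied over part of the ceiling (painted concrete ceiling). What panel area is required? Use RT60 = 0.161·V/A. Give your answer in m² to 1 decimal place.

Total absorption A₁ = 709.4·0.01 + 480.5·0.03 + 480.5·0.08
  = 7.094 + 14.415 + 38.440 = 59.949 m² sabins.
Required A₂ = 0.161·3795.792/6.76 = 90.403 sabins.
Absorption to add: 90.403 − 59.949 = 30.454 sabins.
Each m² of panel replacing the ceiling (painted concrete ceiling) adds (0.71 − 0.03) = 0.68 sabins.
Area = ΔA/Δα = 30.454/0.68 = 44.8 m².

44.8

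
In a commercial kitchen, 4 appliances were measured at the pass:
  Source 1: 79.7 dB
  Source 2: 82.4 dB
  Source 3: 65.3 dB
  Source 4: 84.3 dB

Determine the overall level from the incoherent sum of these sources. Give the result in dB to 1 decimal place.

Sum in the linear (power) domain: Σ 10^(Lᵢ/10) = 10^(79.7/10) + 10^(82.4/10) + 10^(65.3/10) + 10^(84.3/10) = 5.396e+08.
Combined level = 10 log₁₀(5.396e+08) = 87.3 dB.

87.3 dB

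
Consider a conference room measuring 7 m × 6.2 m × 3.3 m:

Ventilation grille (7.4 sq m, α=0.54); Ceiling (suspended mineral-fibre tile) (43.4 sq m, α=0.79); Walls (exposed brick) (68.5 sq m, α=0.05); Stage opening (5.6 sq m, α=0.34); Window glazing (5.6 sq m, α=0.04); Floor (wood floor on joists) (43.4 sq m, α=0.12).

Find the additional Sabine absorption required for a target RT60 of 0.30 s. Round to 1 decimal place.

Summing Sᵢαᵢ: 3.996 + 34.286 + 3.425 + 1.904 + 0.224 + 5.208 → A₁ = 49.043 sabins.
Target A₂ = 0.161·143.22/0.30 = 76.861 sabins (V = 143.22 m³).
Shortfall: 76.861 − 49.043 = 27.8 sabins.

27.8 sabins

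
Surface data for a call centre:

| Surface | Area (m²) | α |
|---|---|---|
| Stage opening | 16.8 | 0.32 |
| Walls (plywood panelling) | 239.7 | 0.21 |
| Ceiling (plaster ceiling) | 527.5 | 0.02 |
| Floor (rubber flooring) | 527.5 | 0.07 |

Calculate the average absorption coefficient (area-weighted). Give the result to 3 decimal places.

0.079

Total surface area S = 1311.5 m².
A = 16.8*0.32 + 239.7*0.21 + 527.5*0.02 + 527.5*0.07 = 103.188 sabins.
ᾱ = A/S = 0.079.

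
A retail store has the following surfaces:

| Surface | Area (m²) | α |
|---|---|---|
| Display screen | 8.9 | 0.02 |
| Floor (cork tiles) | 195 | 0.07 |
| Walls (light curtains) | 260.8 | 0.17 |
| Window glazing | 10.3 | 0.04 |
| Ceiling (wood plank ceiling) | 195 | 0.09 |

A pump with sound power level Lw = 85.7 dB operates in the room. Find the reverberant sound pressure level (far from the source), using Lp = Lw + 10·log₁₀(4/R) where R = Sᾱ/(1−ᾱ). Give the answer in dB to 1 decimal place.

72.4 dB

Σ(Sᵢαᵢ) = 8.9×0.02 + 195×0.07 + 260.8×0.17 + 10.3×0.04 + 195×0.09 = 76.126; total area S = 670.0 m².
ᾱ = 0.1136, so room constant R = A/(1−ᾱ) = 85.882 m².
Lp = 85.7 + 10·log₁₀(4/85.882) = 85.7 + (-13.32) = 72.4 dB.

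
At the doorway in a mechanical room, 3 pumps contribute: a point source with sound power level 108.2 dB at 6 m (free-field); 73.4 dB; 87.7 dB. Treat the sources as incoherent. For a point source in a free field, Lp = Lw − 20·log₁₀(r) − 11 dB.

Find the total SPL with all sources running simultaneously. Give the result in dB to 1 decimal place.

88.8 dB

Source at 6 m: Lp = 108.2 − 20·log₁₀(6) − 11 = 81.6 dB.
Σ 10^(Lᵢ/10) = 7.553e+08.
Combined level = 10 log₁₀(7.553e+08) = 88.8 dB.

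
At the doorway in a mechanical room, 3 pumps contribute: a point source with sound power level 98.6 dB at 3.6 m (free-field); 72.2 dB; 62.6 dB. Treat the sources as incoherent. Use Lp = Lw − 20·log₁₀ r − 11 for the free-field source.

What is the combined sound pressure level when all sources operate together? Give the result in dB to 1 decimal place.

78.0 dB

Source at 3.6 m: Lp = 98.6 − 20·log₁₀(3.6) − 11 = 76.5 dB.
Converting to relative power and adding: 10^(76.5/10) + 10^(72.2/10) + 10^(62.6/10) = 6.308e+07.
Back to dB: 10·log₁₀ Σ = 78.0 dB.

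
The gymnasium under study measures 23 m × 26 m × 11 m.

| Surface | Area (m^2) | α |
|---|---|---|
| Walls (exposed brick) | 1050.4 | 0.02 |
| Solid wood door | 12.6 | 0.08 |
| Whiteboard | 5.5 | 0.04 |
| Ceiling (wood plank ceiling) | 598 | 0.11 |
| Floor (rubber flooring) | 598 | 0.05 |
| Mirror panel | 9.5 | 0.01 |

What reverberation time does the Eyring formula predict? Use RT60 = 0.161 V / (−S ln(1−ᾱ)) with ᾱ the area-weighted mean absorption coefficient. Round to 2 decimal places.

Total surface area S = 1050.4 + 12.6 + 5.5 + 598 + 598 + 9.5 = 2274.0 m^2.
Σ(Sᵢαᵢ) = 1050.4·0.02 + 12.6·0.08 + 5.5·0.04 + 598·0.11 + 598·0.05 + 9.5·0.01 = 118.011.
Mean coefficient ᾱ = A/S = 0.0519.
Eyring denominator: −S ln(1−ᾱ) = 121.194.
V = 23 × 26 × 11 = 6578 m³.
T = 0.161·V/[−S·ln(1−ᾱ)] = 0.161·6578/121.194 = 8.74 s.

8.74 seconds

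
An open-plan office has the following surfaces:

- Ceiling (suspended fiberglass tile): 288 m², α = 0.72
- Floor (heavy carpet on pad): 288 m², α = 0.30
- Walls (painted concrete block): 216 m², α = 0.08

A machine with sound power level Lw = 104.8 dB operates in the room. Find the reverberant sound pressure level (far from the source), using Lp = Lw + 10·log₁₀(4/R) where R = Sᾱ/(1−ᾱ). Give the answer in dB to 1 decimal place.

83.7 dB

Σ(Sᵢαᵢ) = 288×0.72 + 288×0.30 + 216×0.08 = 311.040; total area S = 792.0 m².
ᾱ = 0.3927, so room constant R = A/(1−ᾱ) = 512.169 m².
Lp = 104.8 + 10·log₁₀(4/512.169) = 104.8 + (-21.07) = 83.7 dB.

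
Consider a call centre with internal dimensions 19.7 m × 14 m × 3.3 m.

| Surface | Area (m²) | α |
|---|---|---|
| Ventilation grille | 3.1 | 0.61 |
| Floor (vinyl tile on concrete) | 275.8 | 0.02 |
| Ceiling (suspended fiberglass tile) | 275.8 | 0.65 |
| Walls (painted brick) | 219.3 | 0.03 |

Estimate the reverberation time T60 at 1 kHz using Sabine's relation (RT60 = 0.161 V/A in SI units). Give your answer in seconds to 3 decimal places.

Equivalent absorption area: A = 3.1*0.61 + 275.8*0.02 + 275.8*0.65 + 219.3*0.03 = 193.256 m².
Room volume: 910.14 m³.
T = 0.161 V/A = 0.161·910.14/193.256 = 0.758 s.

0.758 s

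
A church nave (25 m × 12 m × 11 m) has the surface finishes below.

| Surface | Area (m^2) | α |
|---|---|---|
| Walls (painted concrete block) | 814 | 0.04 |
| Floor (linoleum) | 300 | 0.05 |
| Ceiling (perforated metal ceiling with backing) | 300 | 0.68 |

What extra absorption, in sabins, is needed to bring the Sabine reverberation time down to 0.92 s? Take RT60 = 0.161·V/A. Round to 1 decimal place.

325.9 sabins

Summing Sᵢαᵢ: 32.560 + 15.000 + 204.000 → A₁ = 251.560 sabins.
V = 3300 m³. Required absorption A₂ = 0.161 × 3300 / 0.92 = 577.500 sabins.
Shortfall: 577.500 − 251.560 = 325.9 sabins.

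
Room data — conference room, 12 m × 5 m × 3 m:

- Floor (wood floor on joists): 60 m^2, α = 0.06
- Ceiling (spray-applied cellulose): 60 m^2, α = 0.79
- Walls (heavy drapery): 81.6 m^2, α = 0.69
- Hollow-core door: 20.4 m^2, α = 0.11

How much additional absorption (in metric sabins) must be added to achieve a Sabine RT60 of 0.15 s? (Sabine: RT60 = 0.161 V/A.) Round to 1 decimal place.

83.7 sabins

Equivalent absorption area: A₁ = 60×0.06 + 60×0.79 + 81.6×0.69 + 20.4×0.11 = 109.548 m^2.
Target A₂ = 0.161·180/0.15 = 193.200 sabins (V = 180 m³).
Additional absorption ΔA = 193.200 − 109.548 = 83.7 sabins.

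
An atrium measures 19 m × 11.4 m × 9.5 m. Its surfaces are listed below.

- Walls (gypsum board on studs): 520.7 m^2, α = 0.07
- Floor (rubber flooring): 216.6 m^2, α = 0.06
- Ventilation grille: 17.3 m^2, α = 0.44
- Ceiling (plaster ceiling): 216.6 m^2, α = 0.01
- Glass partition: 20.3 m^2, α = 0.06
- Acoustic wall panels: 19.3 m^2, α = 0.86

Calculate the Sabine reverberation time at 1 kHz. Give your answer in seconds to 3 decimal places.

4.300 s

Equivalent absorption area: A = 520.7×0.07 + 216.6×0.06 + 17.3×0.44 + 216.6×0.01 + 20.3×0.06 + 19.3×0.86 = 77.039 m^2.
Volume V = 19 × 11.4 × 9.5 = 2057.7 m³.
Sabine: RT60 = 0.161 × 2057.7 / 77.039 = 4.300 s.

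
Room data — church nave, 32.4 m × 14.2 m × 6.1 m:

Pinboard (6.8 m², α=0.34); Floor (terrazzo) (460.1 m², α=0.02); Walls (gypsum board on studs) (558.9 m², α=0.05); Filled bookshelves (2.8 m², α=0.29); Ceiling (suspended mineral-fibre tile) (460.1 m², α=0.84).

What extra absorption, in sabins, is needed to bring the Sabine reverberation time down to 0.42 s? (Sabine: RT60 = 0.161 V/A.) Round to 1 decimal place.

649.1 sabins

A₁ = Σ Sᵢαᵢ = 6.8×0.34 + 460.1×0.02 + 558.9×0.05 + 2.8×0.29 + 460.1×0.84 = 426.755 sabins.
V = 2806.488 m³. Required absorption A₂ = 0.161 × 2806.488 / 0.42 = 1075.820 sabins.
Shortfall: 1075.820 − 426.755 = 649.1 sabins.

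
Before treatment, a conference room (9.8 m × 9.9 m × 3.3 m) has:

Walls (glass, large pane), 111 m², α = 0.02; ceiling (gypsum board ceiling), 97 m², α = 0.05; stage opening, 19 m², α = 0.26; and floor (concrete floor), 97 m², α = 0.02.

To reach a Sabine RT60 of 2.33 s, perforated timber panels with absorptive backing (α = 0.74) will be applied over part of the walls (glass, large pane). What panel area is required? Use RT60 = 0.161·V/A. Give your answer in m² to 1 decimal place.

11.4

Total absorption A₁ = 111×0.02 + 97×0.05 + 19×0.26 + 97×0.02
  = 2.220 + 4.850 + 4.940 + 1.940 = 13.950 m² sabins.
V = 320.166 m³. Target absorption A₂ = 0.161 × 320.166 / 2.33 = 22.123 sabins.
ΔA needed = 22.123 − 13.950 = 8.173 sabins.
Net gain per m²: Δα = 0.74 − 0.02 = 0.72.
Panel area = 8.173 / 0.72 = 11.4 m².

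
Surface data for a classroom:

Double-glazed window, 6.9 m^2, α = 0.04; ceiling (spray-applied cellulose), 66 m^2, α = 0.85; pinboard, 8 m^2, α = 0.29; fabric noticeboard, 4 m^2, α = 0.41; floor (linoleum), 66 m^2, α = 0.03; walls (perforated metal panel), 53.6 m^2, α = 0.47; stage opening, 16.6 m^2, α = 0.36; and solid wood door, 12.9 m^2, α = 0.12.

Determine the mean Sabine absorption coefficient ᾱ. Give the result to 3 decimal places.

S = Σ Sᵢ = 6.9 + 66 + 8 + 4 + 66 + 53.6 + 16.6 + 12.9 = 234.0 m^2.
A = 6.9·0.04 + 66·0.85 + 8·0.29 + 4·0.41 + 66·0.03 + 53.6·0.47 + 16.6·0.36 + 12.9·0.12 = 95.032 sabins.
ᾱ = 95.032 / 234.0 = 0.406.

0.406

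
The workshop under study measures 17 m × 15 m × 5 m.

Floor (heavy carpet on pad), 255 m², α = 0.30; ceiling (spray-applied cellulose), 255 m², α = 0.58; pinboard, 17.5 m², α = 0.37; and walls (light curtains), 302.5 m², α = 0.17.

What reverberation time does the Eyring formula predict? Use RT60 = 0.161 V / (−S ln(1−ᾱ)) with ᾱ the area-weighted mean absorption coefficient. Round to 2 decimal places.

S = Σ Sᵢ = 830.0 m².
Σ(Sᵢαᵢ) = 255·0.30 + 255·0.58 + 17.5·0.37 + 302.5·0.17 = 282.300.
Mean coefficient ᾱ = A/S = 0.3401.
−S·ln(1−ᾱ) = −830.0 × ln(1 − 0.3401) = 345.004.
V = 17 × 15 × 5 = 1275 m³.
RT60 = 0.161 × 1275 / 345.004 = 0.59 s.

0.59 seconds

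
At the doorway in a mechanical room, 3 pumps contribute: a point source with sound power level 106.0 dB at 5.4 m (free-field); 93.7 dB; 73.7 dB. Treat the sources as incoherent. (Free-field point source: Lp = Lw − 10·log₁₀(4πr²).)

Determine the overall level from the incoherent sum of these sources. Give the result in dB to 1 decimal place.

93.9 dB

Source at 5.4 m: Lp = 106.0 − 10·log₁₀(4π·5.4²) = 106.0 − 10·log₁₀(366.435) = 80.4 dB.
Σ 10^(Lᵢ/10) = 2.477e+09.
L_total = 10·log₁₀(2.477e+09) = 93.9 dB.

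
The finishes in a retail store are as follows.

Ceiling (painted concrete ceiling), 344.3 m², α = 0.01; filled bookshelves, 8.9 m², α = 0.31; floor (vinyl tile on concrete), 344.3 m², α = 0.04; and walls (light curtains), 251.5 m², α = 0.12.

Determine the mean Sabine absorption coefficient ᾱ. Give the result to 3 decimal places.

0.053

S = Σ Sᵢ = 344.3 + 8.9 + 344.3 + 251.5 = 949.0 m².
A = 344.3*0.01 + 8.9*0.31 + 344.3*0.04 + 251.5*0.12 = 50.154 sabins.
ᾱ = 50.154 / 949.0 = 0.053.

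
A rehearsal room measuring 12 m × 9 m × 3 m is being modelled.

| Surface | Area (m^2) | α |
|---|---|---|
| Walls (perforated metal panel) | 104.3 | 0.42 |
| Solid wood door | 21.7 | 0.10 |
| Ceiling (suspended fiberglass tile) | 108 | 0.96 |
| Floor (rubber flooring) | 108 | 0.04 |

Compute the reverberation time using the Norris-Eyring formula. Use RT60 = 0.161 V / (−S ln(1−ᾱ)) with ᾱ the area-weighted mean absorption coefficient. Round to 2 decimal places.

S = Σ Sᵢ = 342.0 m^2.
Σ(Sᵢαᵢ) = 104.3·0.42 + 21.7·0.10 + 108·0.96 + 108·0.04 = 153.976.
Mean coefficient ᾱ = A/S = 0.4502.
Eyring denominator: −S ln(1−ᾱ) = 204.585.
V = 12 × 9 × 3 = 324 m³.
RT60 = 0.161 × 324 / 204.585 = 0.25 s.

0.25 sec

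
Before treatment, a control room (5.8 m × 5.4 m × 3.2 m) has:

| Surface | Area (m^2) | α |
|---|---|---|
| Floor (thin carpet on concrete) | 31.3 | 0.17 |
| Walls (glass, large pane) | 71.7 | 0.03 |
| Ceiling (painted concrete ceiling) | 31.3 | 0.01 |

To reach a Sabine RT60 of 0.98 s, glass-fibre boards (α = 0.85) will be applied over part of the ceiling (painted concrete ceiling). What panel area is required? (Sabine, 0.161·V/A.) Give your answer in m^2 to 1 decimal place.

Equivalent absorption area: A₁ = 31.3*0.17 + 71.7*0.03 + 31.3*0.01 = 7.785 m^2.
V = 100.224 m³. Target absorption A₂ = 0.161 × 100.224 / 0.98 = 16.465 sabins.
Absorption to add: 16.465 − 7.785 = 8.680 sabins.
Each m^2 of panel replacing the ceiling (painted concrete ceiling) adds (0.85 − 0.01) = 0.84 sabins.
Panel area = 8.680 / 0.84 = 10.3 m^2.

10.3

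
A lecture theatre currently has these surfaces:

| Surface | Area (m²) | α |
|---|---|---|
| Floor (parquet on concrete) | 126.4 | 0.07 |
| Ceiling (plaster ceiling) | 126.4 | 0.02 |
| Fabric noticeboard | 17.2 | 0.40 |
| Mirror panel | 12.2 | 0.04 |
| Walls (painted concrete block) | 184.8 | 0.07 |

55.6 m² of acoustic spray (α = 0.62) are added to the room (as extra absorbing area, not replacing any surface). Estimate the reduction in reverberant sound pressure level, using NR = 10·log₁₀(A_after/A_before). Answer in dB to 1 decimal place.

Summing Sᵢαᵢ: 8.848 + 2.528 + 6.880 + 0.488 + 12.936 → A_before = 31.680 sabins.
Added absorption = 55.6 × 0.62 = 34.472 sabins.
A_after = 31.680 + 34.472 = 66.152 sabins.
Reduction = 10 log₁₀(A_after/A_before) = 10 log₁₀(2.0881) = 3.2 dB.

3.2 dB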